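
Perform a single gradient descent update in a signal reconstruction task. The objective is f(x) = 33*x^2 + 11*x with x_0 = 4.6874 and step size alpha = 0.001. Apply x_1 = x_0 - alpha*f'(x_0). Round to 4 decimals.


We compute the gradient at x_0 and apply the update.
f'(x) = 66*x + 11
f'(4.6874) = 66*4.6874 + 11 = 320.3684
x_1 = 4.6874 - 0.001*320.3684 = 4.367


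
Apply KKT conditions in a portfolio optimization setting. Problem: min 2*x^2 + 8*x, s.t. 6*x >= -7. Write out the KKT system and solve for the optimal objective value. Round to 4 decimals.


Step 1: Try lambda = 0 (constraint inactive).
x_unc = -8/(2*2) = -2.0
Check: 6*-2.0 = -12.0 < -7 -- violated!
Step 2: Constraint must be active: 6*x = -7
x* = -7/6 = -1.1667 (rounded; the exact value -7/6 is used below)
lambda = (2*2*(-7/6) + 8)/6 = 0.5556
Step 3: Compute optimal value.
f(x*) = 2*(-7/6)^2 + 8*(-7/6) = -6.6111


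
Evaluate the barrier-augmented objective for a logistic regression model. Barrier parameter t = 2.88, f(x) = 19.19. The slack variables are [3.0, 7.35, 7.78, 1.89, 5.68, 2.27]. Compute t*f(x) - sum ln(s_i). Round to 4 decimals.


Step 1: Compute log-barrier.
ln values: [1.0986, 1.9947, 2.0516, 0.6366, 1.737, 0.8198]
phi = -(1.0986 + 1.9947 + 2.0516 + 0.6366 + 1.737 + 0.8198) = -8.3382
Step 2: Compute augmented objective.
t*f(x) = 2.88*19.19 = 55.2672
Total = 55.2672 - 8.3382 = 46.929


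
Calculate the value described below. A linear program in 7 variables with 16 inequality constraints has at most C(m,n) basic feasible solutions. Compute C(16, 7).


Each vertex corresponds to some choice of n active constraints out of m, so the number of vertices is at most C(m, n) = m! / (n!(m-n)!).
m = 16, n = 7
Numerator: 16 * 15 * 14 * 13 * 12 * 11 * 10
Denominator: 7! = 5040
C(16, 7) = 11440


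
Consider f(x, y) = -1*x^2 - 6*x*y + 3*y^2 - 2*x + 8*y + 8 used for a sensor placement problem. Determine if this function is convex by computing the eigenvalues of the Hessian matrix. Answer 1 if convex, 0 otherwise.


The Hessian of f(x,y) = -1*x^2 - 6*x*y + 3*y^2 - 2*x + 8*y + 8 is:
H = [[-2, -6], [-6, 6]]
Trace = -2 + 6 = 4
Determinant = -2*6 - (-6)^2 = -48
Discriminant = (4)^2 - 4*-48 = 208.0
Eigenvalues: lambda_1 = -5.2111, lambda_2 = 9.2111
The function is not convex.

0


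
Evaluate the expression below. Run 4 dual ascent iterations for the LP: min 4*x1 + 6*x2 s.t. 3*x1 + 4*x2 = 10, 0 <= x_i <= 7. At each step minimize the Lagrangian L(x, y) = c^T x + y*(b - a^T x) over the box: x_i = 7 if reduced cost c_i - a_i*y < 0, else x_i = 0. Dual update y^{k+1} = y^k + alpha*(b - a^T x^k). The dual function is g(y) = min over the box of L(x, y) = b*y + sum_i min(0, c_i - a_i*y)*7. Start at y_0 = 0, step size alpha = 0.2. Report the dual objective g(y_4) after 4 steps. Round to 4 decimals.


Dual ascent for LP: min 4*x1 + 6*x2, 3*x1 + 4*x2 = 10, 0 <= x_i <= 7
Step 1: y^k = 0.0, reduced costs: (4.0, 6.0)
  x^k = (0.0, 0.0), subgradient = b - a^T x = 10.0
  y^{k+1} = 0.0 + 0.2*10.0 = 2.0
Step 2: y^k = 2.0, reduced costs: (-2.0, -2.0)
  x^k = (7.0, 7.0), subgradient = b - a^T x = -39.0
  y^{k+1} = 2.0 + 0.2*-39.0 = -5.8
Step 3: y^k = -5.8, reduced costs: (21.4, 29.2)
  x^k = (0.0, 0.0), subgradient = b - a^T x = 10.0
  y^{k+1} = -5.8 + 0.2*10.0 = -3.8
Step 4: y^k = -3.8, reduced costs: (15.4, 21.2)
  x^k = (0.0, 0.0), subgradient = b - a^T x = 10.0
  y^{k+1} = -3.8 + 0.2*10.0 = -1.8
Dual objective at y_4 = -1.8: reduced costs (9.4, 13.2), box minimizer x = (0.0, 0.0)
g(y_4) = b*y + (c1 - a1*y)*x1 + (c2 - a2*y)*x2 = 10*(-1.8) + 9.4*0.0 + 13.2*0.0 = -18.0 + 0.0 + 0.0 = -18.0


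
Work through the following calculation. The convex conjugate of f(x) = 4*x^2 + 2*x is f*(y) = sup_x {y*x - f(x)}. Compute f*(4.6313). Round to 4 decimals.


f*(y) = sup_x {y*x - a*x^2 - b*x} = sup_x {(y-b)*x - a*x^2}
FOC: (y - b) - 2a*x = 0 => x* = (y - b)/(2a)
x* = (4.6313 - 2)/(2*4) = 0.3289
f*(4.6313) = (y-b)^2/(4a) = (4.6313 - 2)^2/(4*4)
= 6.9237/16 = 0.4327


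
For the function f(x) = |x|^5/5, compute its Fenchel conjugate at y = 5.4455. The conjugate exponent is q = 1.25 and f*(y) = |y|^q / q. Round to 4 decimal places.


The conjugate exponent q satisfies 1/p + 1/q = 1.
p = 5, so q = 5/(5 - 1) = 1.25
|y|^q = 5.4455^1.25 = 8.3185
f*(5.4455) = 8.3185 / 1.25 = 6.6548


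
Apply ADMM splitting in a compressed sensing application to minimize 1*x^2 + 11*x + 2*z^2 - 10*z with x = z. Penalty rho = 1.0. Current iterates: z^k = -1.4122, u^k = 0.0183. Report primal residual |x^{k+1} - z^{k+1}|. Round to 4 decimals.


ADMM iteration with rho = 1.0, z^k = -1.4122, u^k = 0.0183
Step 1: x-update.
Minimize 1*x^2 + 11*x + (1.0/2)*(x + 1.4122 + 0.0183)^2
FOC: (2*1 + 1.0)*x = -11 + 1.0*(-1.4122 - 0.0183)
x^{k+1} = -4.1435
Step 2: z-update.
Minimize 2*z^2 - 10*z + (1.0/2)*(-4.1435 - z + 0.0183)^2
FOC: (2*2 + 1.0)*z = 10 + 1.0*(-4.1435 + 0.0183)
z^{k+1} = 1.175
Step 3: u-update.
u^{k+1} = 0.0183 - 4.1435 - 1.175 = -5.3002
Step 4: Primal residual = |-4.1435 - 1.175| = 5.3185


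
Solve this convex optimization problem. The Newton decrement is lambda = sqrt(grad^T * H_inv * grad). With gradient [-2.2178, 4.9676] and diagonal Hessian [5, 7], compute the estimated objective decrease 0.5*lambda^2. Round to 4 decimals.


Step 1: H is diagonal, so H^(-1) * g = [-0.4436, 0.7097].
Step 2: g^T H^(-1) g = sum_i g_i^2 / H_ii
  = (-2.2178)^2/5 + (4.9676)^2/7
  = 0.9837 + 3.5253 = 4.509
Step 3: Objective decrease = 0.5 * g^T H^(-1) g = 2.2545


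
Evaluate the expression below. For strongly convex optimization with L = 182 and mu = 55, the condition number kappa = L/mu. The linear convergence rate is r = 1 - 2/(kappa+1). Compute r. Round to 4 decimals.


Step 1: Compute the condition number.
kappa = L/mu = 182/55 = 3.3091
Step 2: Compute the convergence rate.
r = 1 - 2/(kappa + 1) = 1 - 2*mu/(L + mu) = (L - mu)/(L + mu) = 127/237 = 0.5359


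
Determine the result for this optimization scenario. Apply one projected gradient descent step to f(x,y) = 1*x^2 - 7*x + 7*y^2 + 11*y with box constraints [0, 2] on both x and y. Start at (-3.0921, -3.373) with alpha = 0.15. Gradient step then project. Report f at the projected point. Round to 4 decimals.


Step 1: Compute gradient at (-3.0921, -3.373).
grad_x = 2*1*-3.0921 - 7 = -13.1842
grad_y = 2*7*-3.373 + 11 = -36.222
Step 2: Gradient step.
x_raw = -3.0921 - 0.15*-13.1842 = -1.1145
y_raw = -3.373 - 0.15*-36.222 = 2.0603
Step 3: Project onto [0, 2].
x_proj = clip(-1.1145) = 0.0
y_proj = clip(2.0603) = 2.0
Step 4: Evaluate f.
f(0.0, 2.0) = 50.0


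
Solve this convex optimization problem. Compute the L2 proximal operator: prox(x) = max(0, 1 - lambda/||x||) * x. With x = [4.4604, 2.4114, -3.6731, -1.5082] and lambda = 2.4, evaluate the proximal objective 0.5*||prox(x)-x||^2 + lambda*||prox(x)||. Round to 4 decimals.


Step 1: Compute ||x||.
||x|| = 6.4402
Step 2: Compute scaling factor.
scale = max(0, 1 - 2.4/6.4402) = 0.6273
Step 3: prox(x) = [2.7982, 1.5128, -2.3043, -0.9462]
||prox(x)|| = 4.0402
Step 4: Proximal objective.
0.5*||prox-x||^2 = 2.88
lambda*||prox|| = 9.6965
Total = 12.5765


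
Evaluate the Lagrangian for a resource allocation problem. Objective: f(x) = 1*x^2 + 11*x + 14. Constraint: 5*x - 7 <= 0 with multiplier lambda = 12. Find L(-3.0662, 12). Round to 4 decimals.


Step 1: Evaluate f(x).
f(-3.0662) = 1*(-3.0662)^2 + 11*(-3.0662) + 14 = -10.3266
Step 2: Evaluate g(x).
g(-3.0662) = 5*-3.0662 - 7 = -22.331
Step 3: Compute Lagrangian.
L = -10.3266 + 12*-22.331 = -278.2986


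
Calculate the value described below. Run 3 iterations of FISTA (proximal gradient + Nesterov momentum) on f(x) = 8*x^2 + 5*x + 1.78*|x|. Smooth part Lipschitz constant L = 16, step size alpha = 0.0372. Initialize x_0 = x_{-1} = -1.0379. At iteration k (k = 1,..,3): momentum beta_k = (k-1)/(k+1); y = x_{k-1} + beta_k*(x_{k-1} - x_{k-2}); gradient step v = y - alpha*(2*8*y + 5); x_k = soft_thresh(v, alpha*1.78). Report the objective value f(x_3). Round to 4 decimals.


FISTA on f(x) = 8*x^2 + 5*x + 1.78*|x|
L = 16, alpha = 0.0372
Iteration 1: beta = 0.0, y = -1.0379 + 0.0*(-1.0379 + 1.0379) = -1.0379
  grad(y) = -11.6064, v = y - alpha*grad = -0.6061
  prox(v) = soft_thresh(-0.6061, 0.0662) = -0.5399
Iteration 2: beta = 0.3333, y = -0.5399 + 0.3333*(-0.5399 + 1.0379) = -0.3739
  grad(y) = -0.983, v = y - alpha*grad = -0.3374
  prox(v) = soft_thresh(-0.3374, 0.0662) = -0.2712
Iteration 3: beta = 0.5, y = -0.2712 + 0.5*(-0.2712 + 0.5399) = -0.1368
  grad(y) = 2.8117, v = y - alpha*grad = -0.2414
  prox(v) = soft_thresh(-0.2414, 0.0662) = -0.1751
f(x_3) = 8*(-0.1751)^2 + 5*(-0.1751) + 1.78*|-0.1751| = -0.3186


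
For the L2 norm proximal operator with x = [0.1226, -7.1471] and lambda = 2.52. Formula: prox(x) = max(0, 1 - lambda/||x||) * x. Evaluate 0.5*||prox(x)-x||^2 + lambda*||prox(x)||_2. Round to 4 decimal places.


Step 1: Compute ||x||.
||x|| = 7.1482
Step 2: Compute scaling factor.
scale = max(0, 1 - 2.52/7.1482) = 0.6475
Step 3: prox(x) = [0.0794, -4.6275]
||prox(x)|| = 4.6282
Step 4: Proximal objective.
0.5*||prox-x||^2 = 3.1752
lambda*||prox|| = 11.6631
Total = 14.8381


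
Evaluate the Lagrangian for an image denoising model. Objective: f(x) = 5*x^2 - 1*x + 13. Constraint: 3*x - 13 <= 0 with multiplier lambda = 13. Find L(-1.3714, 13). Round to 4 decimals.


Step 1: Evaluate f(x).
f(-1.3714) = 5*(-1.3714)^2 - 1*(-1.3714) + 13 = 23.7751
Step 2: Evaluate g(x).
g(-1.3714) = 3*-1.3714 - 13 = -17.1142
Step 3: Compute Lagrangian.
L = 23.7751 + 13*-17.1142 = -198.7095


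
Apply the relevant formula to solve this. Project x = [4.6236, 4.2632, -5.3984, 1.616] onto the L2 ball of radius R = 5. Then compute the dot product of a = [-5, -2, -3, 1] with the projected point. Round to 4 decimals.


Step 1: Compute ||x|| (intermediates to 6 decimals).
||x|| = sqrt(4.6236^2 + 4.2632^2 + (-5.3984)^2 + 1.616^2) = 8.444331
Step 2: Project.
Since ||x|| > R, scale = R/||x|| = 5/8.444331 = 0.592113, proj(x) = scale * x
proj(x) = [2.737694, 2.524296, -3.196463, 0.956855]
Step 3: Dot product.
a^T * proj(x) = -5*2.737694 - 2*2.524296 - 3*(-3.196463) + 1*0.956855 = -8.1908


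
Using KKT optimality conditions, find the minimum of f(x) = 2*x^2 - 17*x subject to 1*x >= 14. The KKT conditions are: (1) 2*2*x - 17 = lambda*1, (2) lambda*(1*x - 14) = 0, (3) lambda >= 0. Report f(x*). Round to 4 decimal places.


Step 1: Try lambda = 0 (constraint inactive).
x_unc = 17/(2*2) = 4.25
Check: 1*4.25 = 4.25 < 14 -- violated!
Step 2: Constraint must be active: 1*x = 14
x* = 14/1 = 14.0
lambda = (2*2*14.0 - 17)/1 = 39.0
Step 3: Compute optimal value.
f(x*) = 2*14.0^2 - 17*14.0 = 154.0


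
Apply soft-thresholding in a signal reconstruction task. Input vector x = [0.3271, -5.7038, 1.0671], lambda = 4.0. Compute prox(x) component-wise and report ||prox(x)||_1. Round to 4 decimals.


Soft-thresholding with lambda = 4.0:
prox(0.3271) = sign(0.3271)*max(|0.3271| - 4.0, 0) = 0.0
prox(-5.7038) = sign(-5.7038)*max(|-5.7038| - 4.0, 0) = -1.7038
prox(1.0671) = sign(1.0671)*max(|1.0671| - 4.0, 0) = 0.0
prox(x) = [0.0, -1.7038, 0.0]
||prox(x)||_1 = 0.0 + 1.7038 + 0.0 = 1.7038


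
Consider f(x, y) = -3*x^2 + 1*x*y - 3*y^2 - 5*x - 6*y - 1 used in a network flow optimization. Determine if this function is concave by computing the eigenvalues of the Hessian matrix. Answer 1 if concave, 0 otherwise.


The Hessian of f(x,y) = -3*x^2 + 1*x*y - 3*y^2 - 5*x - 6*y - 1 is:
H = [[-6, 1], [1, -6]]
Trace = -6 - 6 = -12
Determinant = -6*-6 - (1)^2 = 35
Discriminant = (-12)^2 - 4*35 = 4.0
Eigenvalues: lambda_1 = -7.0, lambda_2 = -5.0
The function is concave.

1


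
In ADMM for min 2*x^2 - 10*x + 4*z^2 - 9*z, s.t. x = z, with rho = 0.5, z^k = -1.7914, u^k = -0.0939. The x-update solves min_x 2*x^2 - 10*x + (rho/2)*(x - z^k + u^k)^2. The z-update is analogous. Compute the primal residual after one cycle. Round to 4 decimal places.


ADMM iteration with rho = 0.5, z^k = -1.7914, u^k = -0.0939
Step 1: x-update.
Minimize 2*x^2 - 10*x + (0.5/2)*(x + 1.7914 - 0.0939)^2
FOC: (2*2 + 0.5)*x = 10 + 0.5*(-1.7914 + 0.0939)
x^{k+1} = 2.0336
Step 2: z-update.
Minimize 4*z^2 - 9*z + (0.5/2)*(2.0336 - z - 0.0939)^2
FOC: (2*4 + 0.5)*z = 9 + 0.5*(2.0336 - 0.0939)
z^{k+1} = 1.1729
Step 3: u-update.
u^{k+1} = -0.0939 + 2.0336 - 1.1729 = 0.7668
Step 4: Primal residual = |2.0336 - 1.1729| = 0.8607


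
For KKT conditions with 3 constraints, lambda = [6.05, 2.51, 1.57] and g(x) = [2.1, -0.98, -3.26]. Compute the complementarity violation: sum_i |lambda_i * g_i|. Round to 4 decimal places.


KKT complementary slackness check:
lambda_1 * g_1 = 6.05 * 2.1 = 12.705
lambda_2 * g_2 = 2.51 * -0.98 = -2.4598
lambda_3 * g_3 = 1.57 * -3.26 = -5.1182
Total violation = 12.705 + 2.4598 + 5.1182 = 20.283


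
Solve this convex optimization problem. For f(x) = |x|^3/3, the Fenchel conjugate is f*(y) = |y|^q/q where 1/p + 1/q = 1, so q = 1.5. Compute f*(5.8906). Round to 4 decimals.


The conjugate exponent q satisfies 1/p + 1/q = 1.
p = 3, so q = 3/(3 - 1) = 1.5
|y|^q = 5.8906^1.5 = 14.2968
f*(5.8906) = 14.2968 / 1.5 = 9.5312


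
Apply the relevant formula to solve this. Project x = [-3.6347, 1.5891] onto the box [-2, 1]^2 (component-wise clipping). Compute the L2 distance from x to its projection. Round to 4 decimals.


Project each component onto [-2, 1].
clip(-3.6347) = -2.0, clip(1.5891) = 1.0
Projection = [-2.0, 1.0]
Squared diffs: [2.6722, 0.347]
Distance = sqrt(3.0192) = 1.7376


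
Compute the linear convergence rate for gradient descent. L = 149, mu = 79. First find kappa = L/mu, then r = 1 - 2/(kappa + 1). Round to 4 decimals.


Step 1: Compute the condition number.
kappa = L/mu = 149/79 = 1.8861
Step 2: Compute the convergence rate.
r = 1 - 2/(kappa + 1) = 1 - 2*mu/(L + mu) = (L - mu)/(L + mu) = 70/228 = 0.307


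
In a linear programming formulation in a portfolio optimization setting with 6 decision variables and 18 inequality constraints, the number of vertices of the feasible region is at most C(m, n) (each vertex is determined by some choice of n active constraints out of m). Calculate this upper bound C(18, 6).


Each vertex corresponds to some choice of n active constraints out of m, so the number of vertices is at most C(m, n) = m! / (n!(m-n)!).
m = 18, n = 6
Numerator: 18 * 17 * 16 * 15 * 14 * 13
Denominator: 6! = 720
C(18, 6) = 18564


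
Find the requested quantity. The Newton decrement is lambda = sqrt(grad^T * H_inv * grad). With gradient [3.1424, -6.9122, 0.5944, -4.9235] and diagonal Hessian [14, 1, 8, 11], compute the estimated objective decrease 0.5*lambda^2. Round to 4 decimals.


Step 1: H is diagonal, so H^(-1) * g = [0.2245, -6.9122, 0.0743, -0.4476].
Step 2: g^T H^(-1) g = sum_i g_i^2 / H_ii
  = (3.1424)^2/14 + (-6.9122)^2/1 + (0.5944)^2/8 + (-4.9235)^2/11
  = 0.7053 + 47.7785 + 0.0442 + 2.2037 = 50.7317
Step 3: Objective decrease = 0.5 * g^T H^(-1) g = 25.3659


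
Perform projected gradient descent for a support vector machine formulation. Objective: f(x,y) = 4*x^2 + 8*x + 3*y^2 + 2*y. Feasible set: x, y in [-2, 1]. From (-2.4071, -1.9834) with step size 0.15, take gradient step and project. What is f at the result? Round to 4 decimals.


Step 1: Compute gradient at (-2.4071, -1.9834).
grad_x = 2*4*-2.4071 + 8 = -11.2568
grad_y = 2*3*-1.9834 + 2 = -9.9004
Step 2: Gradient step.
x_raw = -2.4071 - 0.15*-11.2568 = -0.7186
y_raw = -1.9834 - 0.15*-9.9004 = -0.4983
Step 3: Project onto [-2, 1].
x_proj = clip(-0.7186) = -0.7186
y_proj = clip(-0.4983) = -0.4983
Step 4: Evaluate f.
f(-0.7186, -0.4983) = -3.9349


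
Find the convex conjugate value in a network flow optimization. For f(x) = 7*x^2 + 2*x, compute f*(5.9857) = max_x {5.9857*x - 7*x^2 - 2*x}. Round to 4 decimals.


f*(y) = sup_x {y*x - a*x^2 - b*x} = sup_x {(y-b)*x - a*x^2}
FOC: (y - b) - 2a*x = 0 => x* = (y - b)/(2a)
x* = (5.9857 - 2)/(2*7) = 0.2847
f*(5.9857) = (y-b)^2/(4a) = (5.9857 - 2)^2/(4*7)
= 15.8858/28 = 0.5674


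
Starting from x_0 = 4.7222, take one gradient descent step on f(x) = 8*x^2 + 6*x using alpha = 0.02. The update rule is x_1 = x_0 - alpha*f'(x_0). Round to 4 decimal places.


We compute the gradient at x_0 and apply the update.
f'(x) = 16*x + 6
f'(4.7222) = 16*4.7222 + 6 = 81.5552
x_1 = 4.7222 - 0.02*81.5552 = 3.0911


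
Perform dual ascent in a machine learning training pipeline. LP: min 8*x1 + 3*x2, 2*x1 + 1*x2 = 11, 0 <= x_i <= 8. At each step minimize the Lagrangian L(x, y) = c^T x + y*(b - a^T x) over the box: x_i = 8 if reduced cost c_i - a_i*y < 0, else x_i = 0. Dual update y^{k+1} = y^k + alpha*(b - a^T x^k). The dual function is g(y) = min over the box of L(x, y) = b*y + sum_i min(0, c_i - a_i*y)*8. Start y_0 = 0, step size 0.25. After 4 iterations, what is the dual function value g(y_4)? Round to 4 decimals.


Dual ascent for LP: min 8*x1 + 3*x2, 2*x1 + 1*x2 = 11, 0 <= x_i <= 8
Step 1: y^k = 0.0, reduced costs: (8.0, 3.0)
  x^k = (0.0, 0.0), subgradient = b - a^T x = 11.0
  y^{k+1} = 0.0 + 0.25*11.0 = 2.75
Step 2: y^k = 2.75, reduced costs: (2.5, 0.25)
  x^k = (0.0, 0.0), subgradient = b - a^T x = 11.0
  y^{k+1} = 2.75 + 0.25*11.0 = 5.5
Step 3: y^k = 5.5, reduced costs: (-3.0, -2.5)
  x^k = (8.0, 8.0), subgradient = b - a^T x = -13.0
  y^{k+1} = 5.5 + 0.25*-13.0 = 2.25
Step 4: y^k = 2.25, reduced costs: (3.5, 0.75)
  x^k = (0.0, 0.0), subgradient = b - a^T x = 11.0
  y^{k+1} = 2.25 + 0.25*11.0 = 5.0
Dual objective at y_4 = 5.0: reduced costs (-2.0, -2.0), box minimizer x = (8.0, 8.0)
g(y_4) = b*y + (c1 - a1*y)*x1 + (c2 - a2*y)*x2 = 11*5.0 + (-2.0)*8.0 + (-2.0)*8.0 = 55.0 - 16.0 - 16.0 = 23.0


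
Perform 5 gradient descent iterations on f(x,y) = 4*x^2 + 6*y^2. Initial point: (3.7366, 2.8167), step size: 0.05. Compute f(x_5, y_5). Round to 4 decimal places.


Gradient descent on f(x,y) = 4*x^2 + 6*y^2.
Starting point: (3.7366, 2.8167), alpha = 0.05
Step 1: grad_x = 2*4*3.7366 = 29.8928, grad_y = 2*6*2.8167 = 33.8004
  x_1 = 3.7366 - 0.05*29.8928 = 2.242
  y_1 = 2.8167 - 0.05*33.8004 = 1.1267
Step 2: grad_x = 2*4*2.242 = 17.9357, grad_y = 2*6*1.1267 = 13.5202
  x_2 = 2.242 - 0.05*17.9357 = 1.3452
  y_2 = 1.1267 - 0.05*13.5202 = 0.4507
Step 3: grad_x = 2*4*1.3452 = 10.7614, grad_y = 2*6*0.4507 = 5.4081
  x_3 = 1.3452 - 0.05*10.7614 = 0.8071
  y_3 = 0.4507 - 0.05*5.4081 = 0.1803
Step 4: grad_x = 2*4*0.8071 = 6.4568, grad_y = 2*6*0.1803 = 2.1632
  x_4 = 0.8071 - 0.05*6.4568 = 0.4843
  y_4 = 0.1803 - 0.05*2.1632 = 0.0721
Step 5: grad_x = 2*4*0.4843 = 3.8741, grad_y = 2*6*0.0721 = 0.8653
  x_5 = 0.4843 - 0.05*3.8741 = 0.2906
  y_5 = 0.0721 - 0.05*0.8653 = 0.0288
f(0.2906, 0.0288) = 4*0.2906^2 + 6*0.0288^2 = 0.3427


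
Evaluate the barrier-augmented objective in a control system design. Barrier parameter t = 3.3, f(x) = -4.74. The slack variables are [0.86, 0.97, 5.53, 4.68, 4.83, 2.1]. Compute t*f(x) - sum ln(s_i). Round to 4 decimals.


Step 1: Compute log-barrier.
ln values: [-0.1508, -0.0305, 1.7102, 1.5433, 1.5748, 0.7419]
phi = -(-0.1508 - 0.0305 + 1.7102 + 1.5433 + 1.5748 + 0.7419) = -5.389
Step 2: Compute augmented objective.
t*f(x) = 3.3*-4.74 = -15.642
Total = -15.642 - 5.389 = -21.031


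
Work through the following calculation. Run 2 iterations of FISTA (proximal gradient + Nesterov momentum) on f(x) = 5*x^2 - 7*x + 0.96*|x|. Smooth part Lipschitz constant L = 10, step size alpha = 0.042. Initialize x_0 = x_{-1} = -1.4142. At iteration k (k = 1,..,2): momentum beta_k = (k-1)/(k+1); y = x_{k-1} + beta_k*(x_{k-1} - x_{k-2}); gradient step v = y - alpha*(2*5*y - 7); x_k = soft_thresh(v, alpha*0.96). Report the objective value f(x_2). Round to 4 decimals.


FISTA on f(x) = 5*x^2 - 7*x + 0.96*|x|
L = 10, alpha = 0.042
Iteration 1: beta = 0.0, y = -1.4142 + 0.0*(-1.4142 + 1.4142) = -1.4142
  grad(y) = -21.142, v = y - alpha*grad = -0.5262
  prox(v) = soft_thresh(-0.5262, 0.0403) = -0.4859
Iteration 2: beta = 0.3333, y = -0.4859 + 0.3333*(-0.4859 + 1.4142) = -0.1765
  grad(y) = -8.7649, v = y - alpha*grad = 0.1916
  prox(v) = soft_thresh(0.1916, 0.0403) = 0.1513
f(x_2) = 5*0.1513^2 - 7*0.1513 + 0.96*|0.1513| = -0.7995


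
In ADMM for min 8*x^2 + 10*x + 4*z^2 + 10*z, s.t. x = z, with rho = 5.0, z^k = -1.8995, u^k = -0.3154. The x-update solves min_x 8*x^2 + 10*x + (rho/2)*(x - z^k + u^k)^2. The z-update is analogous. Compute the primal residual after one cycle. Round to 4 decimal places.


ADMM iteration with rho = 5.0, z^k = -1.8995, u^k = -0.3154
Step 1: x-update.
Minimize 8*x^2 + 10*x + (5.0/2)*(x + 1.8995 - 0.3154)^2
FOC: (2*8 + 5.0)*x = -10 + 5.0*(-1.8995 + 0.3154)
x^{k+1} = -0.8534
Step 2: z-update.
Minimize 4*z^2 + 10*z + (5.0/2)*(-0.8534 - z - 0.3154)^2
FOC: (2*4 + 5.0)*z = -10 + 5.0*(-0.8534 - 0.3154)
z^{k+1} = -1.2188
Step 3: u-update.
u^{k+1} = -0.3154 - 0.8534 + 1.2188 = 0.05
Step 4: Primal residual = |-0.8534 + 1.2188| = 0.3654


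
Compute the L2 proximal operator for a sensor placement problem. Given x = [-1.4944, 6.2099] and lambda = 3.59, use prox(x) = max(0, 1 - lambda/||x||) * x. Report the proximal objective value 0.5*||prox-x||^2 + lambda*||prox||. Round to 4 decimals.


Step 1: Compute ||x||.
||x|| = 6.3872
Step 2: Compute scaling factor.
scale = max(0, 1 - 3.59/6.3872) = 0.4379
Step 3: prox(x) = [-0.6545, 2.7195]
||prox(x)|| = 2.7972
Step 4: Proximal objective.
0.5*||prox-x||^2 = 6.4441
lambda*||prox|| = 10.0419
Total = 16.4859


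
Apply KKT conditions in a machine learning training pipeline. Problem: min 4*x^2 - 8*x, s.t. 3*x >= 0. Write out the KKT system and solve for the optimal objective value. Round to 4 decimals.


Step 1: Try lambda = 0 (constraint inactive).
Stationarity: 2*4*x - 8 = 0
x* = 8/(2*4) = 1.0
Check constraint: 3*1.0 = 3.0 >= 0 -- satisfied.
Step 2: Compute optimal value.
f(x*) = 4*1.0^2 - 8*1.0 = -4.0


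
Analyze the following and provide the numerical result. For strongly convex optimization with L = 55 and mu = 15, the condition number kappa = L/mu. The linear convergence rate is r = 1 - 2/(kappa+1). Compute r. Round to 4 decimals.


Step 1: Compute the condition number.
kappa = L/mu = 55/15 = 3.6667
Step 2: Compute the convergence rate.
r = 1 - 2/(kappa + 1) = 1 - 2*mu/(L + mu) = (L - mu)/(L + mu) = 40/70 = 0.5714


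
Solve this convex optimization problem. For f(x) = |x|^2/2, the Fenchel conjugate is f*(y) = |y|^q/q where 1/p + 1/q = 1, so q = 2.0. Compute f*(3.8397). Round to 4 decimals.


The conjugate exponent q satisfies 1/p + 1/q = 1.
p = 2, so q = 2/(2 - 1) = 2.0
|y|^q = 3.8397^2.0 = 14.7433
f*(3.8397) = 14.7433 / 2.0 = 7.3716


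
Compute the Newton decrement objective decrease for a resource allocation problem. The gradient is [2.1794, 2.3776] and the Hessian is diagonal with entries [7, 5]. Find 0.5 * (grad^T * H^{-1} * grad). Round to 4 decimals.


Step 1: H is diagonal, so H^(-1) * g = [0.3113, 0.4755].
Step 2: g^T H^(-1) g = sum_i g_i^2 / H_ii
  = (2.1794)^2/7 + (2.3776)^2/5
  = 0.6785 + 1.1306 = 1.8091
Step 3: Objective decrease = 0.5 * g^T H^(-1) g = 0.9046


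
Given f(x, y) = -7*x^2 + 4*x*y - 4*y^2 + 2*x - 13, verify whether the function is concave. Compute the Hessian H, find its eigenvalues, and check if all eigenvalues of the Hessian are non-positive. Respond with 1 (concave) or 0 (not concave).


The Hessian of f(x,y) = -7*x^2 + 4*x*y - 4*y^2 + 2*x - 13 is:
H = [[-14, 4], [4, -8]]
Trace = -14 - 8 = -22
Determinant = -14*-8 - (4)^2 = 96
Discriminant = (-22)^2 - 4*96 = 100.0
Eigenvalues: lambda_1 = -16.0, lambda_2 = -6.0
The function is concave.

1


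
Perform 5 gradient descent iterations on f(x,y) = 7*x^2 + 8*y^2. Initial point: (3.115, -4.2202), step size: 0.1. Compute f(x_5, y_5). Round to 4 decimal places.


Gradient descent on f(x,y) = 7*x^2 + 8*y^2.
Starting point: (3.115, -4.2202), alpha = 0.1
Step 1: grad_x = 2*7*3.115 = 43.61, grad_y = 2*8*-4.2202 = -67.5232
  x_1 = 3.115 - 0.1*43.61 = -1.246
  y_1 = -4.2202 - 0.1*-67.5232 = 2.5321
Step 2: grad_x = 2*7*-1.246 = -17.444, grad_y = 2*8*2.5321 = 40.5139
  x_2 = -1.246 - 0.1*-17.444 = 0.4984
  y_2 = 2.5321 - 0.1*40.5139 = -1.5193
Step 3: grad_x = 2*7*0.4984 = 6.9776, grad_y = 2*8*-1.5193 = -24.3084
  x_3 = 0.4984 - 0.1*6.9776 = -0.1994
  y_3 = -1.5193 - 0.1*-24.3084 = 0.9116
Step 4: grad_x = 2*7*-0.1994 = -2.791, grad_y = 2*8*0.9116 = 14.585
  x_4 = -0.1994 - 0.1*-2.791 = 0.0797
  y_4 = 0.9116 - 0.1*14.585 = -0.5469
Step 5: grad_x = 2*7*0.0797 = 1.1164, grad_y = 2*8*-0.5469 = -8.751
  x_5 = 0.0797 - 0.1*1.1164 = -0.0319
  y_5 = -0.5469 - 0.1*-8.751 = 0.3282
f(-0.0319, 0.3282) = 7*(-0.0319)^2 + 8*0.3282^2 = 0.8686


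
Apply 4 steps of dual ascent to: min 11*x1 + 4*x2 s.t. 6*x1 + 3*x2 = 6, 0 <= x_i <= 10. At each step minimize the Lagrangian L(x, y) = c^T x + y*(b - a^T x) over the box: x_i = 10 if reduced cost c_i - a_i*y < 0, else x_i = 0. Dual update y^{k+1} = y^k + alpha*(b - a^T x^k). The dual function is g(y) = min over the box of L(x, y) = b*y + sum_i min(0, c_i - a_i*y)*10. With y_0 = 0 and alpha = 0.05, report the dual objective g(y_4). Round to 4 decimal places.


Dual ascent for LP: min 11*x1 + 4*x2, 6*x1 + 3*x2 = 6, 0 <= x_i <= 10
Step 1: y^k = 0.0, reduced costs: (11.0, 4.0)
  x^k = (0.0, 0.0), subgradient = b - a^T x = 6.0
  y^{k+1} = 0.0 + 0.05*6.0 = 0.3
Step 2: y^k = 0.3, reduced costs: (9.2, 3.1)
  x^k = (0.0, 0.0), subgradient = b - a^T x = 6.0
  y^{k+1} = 0.3 + 0.05*6.0 = 0.6
Step 3: y^k = 0.6, reduced costs: (7.4, 2.2)
  x^k = (0.0, 0.0), subgradient = b - a^T x = 6.0
  y^{k+1} = 0.6 + 0.05*6.0 = 0.9
Step 4: y^k = 0.9, reduced costs: (5.6, 1.3)
  x^k = (0.0, 0.0), subgradient = b - a^T x = 6.0
  y^{k+1} = 0.9 + 0.05*6.0 = 1.2
Dual objective at y_4 = 1.2: reduced costs (3.8, 0.4), box minimizer x = (0.0, 0.0)
g(y_4) = b*y + (c1 - a1*y)*x1 + (c2 - a2*y)*x2 = 6*1.2 + 3.8*0.0 + 0.4*0.0 = 7.2 + 0.0 + 0.0 = 7.2


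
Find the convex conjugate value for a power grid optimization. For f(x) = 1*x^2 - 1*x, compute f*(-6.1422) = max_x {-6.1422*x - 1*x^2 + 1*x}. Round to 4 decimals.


f*(y) = sup_x {y*x - a*x^2 - b*x} = sup_x {(y-b)*x - a*x^2}
FOC: (y - b) - 2a*x = 0 => x* = (y - b)/(2a)
x* = (-6.1422 + 1)/(2*1) = -2.5711
f*(-6.1422) = (y-b)^2/(4a) = (-6.1422 + 1)^2/(4*1)
= 26.4422/4 = 6.6106


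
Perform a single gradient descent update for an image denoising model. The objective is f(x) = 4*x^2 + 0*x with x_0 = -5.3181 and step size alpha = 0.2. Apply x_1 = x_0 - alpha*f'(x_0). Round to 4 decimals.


We compute the gradient at x_0 and apply the update.
f'(x) = 8*x + 0
f'(-5.3181) = 8*-5.3181 + 0 = -42.5448
x_1 = -5.3181 - 0.2*-42.5448 = 3.1909


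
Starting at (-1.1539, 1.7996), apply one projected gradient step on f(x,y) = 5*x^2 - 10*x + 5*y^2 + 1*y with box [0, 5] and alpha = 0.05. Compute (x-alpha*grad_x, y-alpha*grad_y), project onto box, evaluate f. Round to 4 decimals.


Step 1: Compute gradient at (-1.1539, 1.7996).
grad_x = 2*5*-1.1539 - 10 = -21.539
grad_y = 2*5*1.7996 + 1 = 18.996
Step 2: Gradient step.
x_raw = -1.1539 - 0.05*-21.539 = -0.077
y_raw = 1.7996 - 0.05*18.996 = 0.8498
Step 3: Project onto [0, 5].
x_proj = clip(-0.077) = 0.0
y_proj = clip(0.8498) = 0.8498
Step 4: Evaluate f.
f(0.0, 0.8498) = 4.4606


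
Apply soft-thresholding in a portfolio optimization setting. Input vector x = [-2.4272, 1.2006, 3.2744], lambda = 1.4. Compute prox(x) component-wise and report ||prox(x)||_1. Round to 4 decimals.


Soft-thresholding with lambda = 1.4:
prox(-2.4272) = sign(-2.4272)*max(|-2.4272| - 1.4, 0) = -1.0272
prox(1.2006) = sign(1.2006)*max(|1.2006| - 1.4, 0) = 0.0
prox(3.2744) = sign(3.2744)*max(|3.2744| - 1.4, 0) = 1.8744
prox(x) = [-1.0272, 0.0, 1.8744]
||prox(x)||_1 = 1.0272 + 0.0 + 1.8744 = 2.9016


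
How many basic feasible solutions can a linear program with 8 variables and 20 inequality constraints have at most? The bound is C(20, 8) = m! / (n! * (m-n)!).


Each vertex corresponds to some choice of n active constraints out of m, so the number of vertices is at most C(m, n) = m! / (n!(m-n)!).
m = 20, n = 8
Numerator: 20 * 19 * 18 * 17 * 16 * 15 * 14 * 13
Denominator: 8! = 40320
C(20, 8) = 125970


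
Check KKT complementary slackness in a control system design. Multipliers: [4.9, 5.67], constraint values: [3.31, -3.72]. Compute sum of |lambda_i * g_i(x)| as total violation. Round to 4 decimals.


KKT complementary slackness check:
lambda_1 * g_1 = 4.9 * 3.31 = 16.219
lambda_2 * g_2 = 5.67 * -3.72 = -21.0924
Total violation = 16.219 + 21.0924 = 37.3114


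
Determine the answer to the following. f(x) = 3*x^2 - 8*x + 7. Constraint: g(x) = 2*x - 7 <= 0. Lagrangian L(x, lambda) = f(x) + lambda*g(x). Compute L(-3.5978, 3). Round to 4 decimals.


Step 1: Evaluate f(x).
f(-3.5978) = 3*(-3.5978)^2 - 8*(-3.5978) + 7 = 74.6149
Step 2: Evaluate g(x).
g(-3.5978) = 2*-3.5978 - 7 = -14.1956
Step 3: Compute Lagrangian.
L = 74.6149 + 3*-14.1956 = 32.0281


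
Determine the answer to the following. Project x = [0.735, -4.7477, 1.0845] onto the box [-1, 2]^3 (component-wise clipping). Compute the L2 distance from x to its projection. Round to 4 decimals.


Project each component onto [-1, 2].
clip(0.735) = 0.735, clip(-4.7477) = -1.0, clip(1.0845) = 1.0845
Projection = [0.735, -1.0, 1.0845]
Squared diffs: [0.0, 14.0453, 0.0]
Distance = sqrt(14.0453) = 3.7477


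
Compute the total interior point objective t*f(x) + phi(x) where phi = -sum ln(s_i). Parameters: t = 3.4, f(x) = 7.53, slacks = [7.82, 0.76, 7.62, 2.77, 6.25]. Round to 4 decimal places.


Step 1: Compute log-barrier.
ln values: [2.0567, -0.2744, 2.0308, 1.0188, 1.8326]
phi = -(2.0567 - 0.2744 + 2.0308 + 1.0188 + 1.8326) = -6.6645
Step 2: Compute augmented objective.
t*f(x) = 3.4*7.53 = 25.602
Total = 25.602 - 6.6645 = 18.9375


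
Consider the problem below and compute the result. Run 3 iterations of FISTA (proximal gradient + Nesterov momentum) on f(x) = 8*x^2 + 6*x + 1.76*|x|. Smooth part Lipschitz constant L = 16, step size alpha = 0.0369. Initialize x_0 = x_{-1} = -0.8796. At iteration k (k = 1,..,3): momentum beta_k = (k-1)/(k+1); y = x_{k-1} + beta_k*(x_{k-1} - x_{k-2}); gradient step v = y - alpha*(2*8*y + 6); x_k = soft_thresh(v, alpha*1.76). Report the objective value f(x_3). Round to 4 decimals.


FISTA on f(x) = 8*x^2 + 6*x + 1.76*|x|
L = 16, alpha = 0.0369
Iteration 1: beta = 0.0, y = -0.8796 + 0.0*(-0.8796 + 0.8796) = -0.8796
  grad(y) = -8.0736, v = y - alpha*grad = -0.5817
  prox(v) = soft_thresh(-0.5817, 0.0649) = -0.5167
Iteration 2: beta = 0.3333, y = -0.5167 + 0.3333*(-0.5167 + 0.8796) = -0.3958
  grad(y) = -0.3326, v = y - alpha*grad = -0.3835
  prox(v) = soft_thresh(-0.3835, 0.0649) = -0.3186
Iteration 3: beta = 0.5, y = -0.3186 + 0.5*(-0.3186 + 0.5167) = -0.2195
  grad(y) = 2.4882, v = y - alpha*grad = -0.3113
  prox(v) = soft_thresh(-0.3113, 0.0649) = -0.2464
f(x_3) = 8*(-0.2464)^2 + 6*(-0.2464) + 1.76*|-0.2464| = -0.559


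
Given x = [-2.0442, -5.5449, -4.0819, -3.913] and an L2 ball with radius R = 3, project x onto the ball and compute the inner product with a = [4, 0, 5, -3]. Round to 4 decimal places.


Step 1: Compute ||x|| (intermediates to 6 decimals).
||x|| = sqrt((-2.0442)^2 + (-5.5449)^2 + (-4.0819)^2 + (-3.913)^2) = 8.179129
Step 2: Project.
Since ||x|| > R, scale = R/||x|| = 3/8.179129 = 0.366787, proj(x) = scale * x
proj(x) = [-0.749786, -2.033797, -1.497188, -1.435238]
Step 3: Dot product.
a^T * proj(x) = 4*(-0.749786) + 0*(-2.033797) + 5*(-1.497188) - 3*(-1.435238) = -6.1794


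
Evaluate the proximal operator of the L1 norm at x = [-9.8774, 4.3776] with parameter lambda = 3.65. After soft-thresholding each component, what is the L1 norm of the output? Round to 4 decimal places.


Soft-thresholding with lambda = 3.65:
prox(-9.8774) = sign(-9.8774)*max(|-9.8774| - 3.65, 0) = -6.2274
prox(4.3776) = sign(4.3776)*max(|4.3776| - 3.65, 0) = 0.7276
prox(x) = [-6.2274, 0.7276]
||prox(x)||_1 = 6.2274 + 0.7276 = 6.955


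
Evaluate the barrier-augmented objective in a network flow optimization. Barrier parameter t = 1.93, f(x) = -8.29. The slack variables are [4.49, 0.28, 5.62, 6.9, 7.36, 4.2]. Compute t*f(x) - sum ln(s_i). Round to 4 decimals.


Step 1: Compute log-barrier.
ln values: [1.5019, -1.273, 1.7263, 1.9315, 1.9961, 1.4351]
phi = -(1.5019 - 1.273 + 1.7263 + 1.9315 + 1.9961 + 1.4351) = -7.3179
Step 2: Compute augmented objective.
t*f(x) = 1.93*-8.29 = -15.9997
Total = -15.9997 - 7.3179 = -23.3176


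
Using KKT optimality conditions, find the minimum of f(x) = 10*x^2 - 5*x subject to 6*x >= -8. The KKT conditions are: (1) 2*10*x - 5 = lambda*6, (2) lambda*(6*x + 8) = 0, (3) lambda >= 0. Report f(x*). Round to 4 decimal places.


Step 1: Try lambda = 0 (constraint inactive).
Stationarity: 2*10*x - 5 = 0
x* = 5/(2*10) = 0.25
Check constraint: 6*0.25 = 1.5 >= -8 -- satisfied.
Step 2: Compute optimal value.
f(x*) = 10*0.25^2 - 5*0.25 = -0.625


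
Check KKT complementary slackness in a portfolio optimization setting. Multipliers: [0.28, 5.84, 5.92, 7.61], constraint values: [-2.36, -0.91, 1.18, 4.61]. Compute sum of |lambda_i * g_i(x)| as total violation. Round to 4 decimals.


KKT complementary slackness check:
lambda_1 * g_1 = 0.28 * -2.36 = -0.6608
lambda_2 * g_2 = 5.84 * -0.91 = -5.3144
lambda_3 * g_3 = 5.92 * 1.18 = 6.9856
lambda_4 * g_4 = 7.61 * 4.61 = 35.0821
Total violation = 0.6608 + 5.3144 + 6.9856 + 35.0821 = 48.0429


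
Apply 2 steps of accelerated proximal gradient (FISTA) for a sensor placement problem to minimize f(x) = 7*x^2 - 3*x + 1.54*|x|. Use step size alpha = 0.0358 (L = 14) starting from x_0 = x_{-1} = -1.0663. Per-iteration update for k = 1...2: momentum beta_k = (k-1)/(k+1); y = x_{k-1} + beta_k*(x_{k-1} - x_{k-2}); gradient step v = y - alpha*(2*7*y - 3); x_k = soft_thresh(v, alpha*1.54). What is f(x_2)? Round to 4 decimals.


FISTA on f(x) = 7*x^2 - 3*x + 1.54*|x|
L = 14, alpha = 0.0358
Iteration 1: beta = 0.0, y = -1.0663 + 0.0*(-1.0663 + 1.0663) = -1.0663
  grad(y) = -17.9282, v = y - alpha*grad = -0.4245
  prox(v) = soft_thresh(-0.4245, 0.0551) = -0.3693
Iteration 2: beta = 0.3333, y = -0.3693 + 0.3333*(-0.3693 + 1.0663) = -0.137
  grad(y) = -4.9183, v = y - alpha*grad = 0.0391
  prox(v) = soft_thresh(0.0391, 0.0551) = 0.0
f(x_2) = 7*0.0^2 - 3*0.0 + 1.54*|0.0| = 0.0


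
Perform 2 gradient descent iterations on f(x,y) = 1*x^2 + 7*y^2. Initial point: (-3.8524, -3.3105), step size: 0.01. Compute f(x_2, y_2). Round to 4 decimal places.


Gradient descent on f(x,y) = 1*x^2 + 7*y^2.
Starting point: (-3.8524, -3.3105), alpha = 0.01
Step 1: grad_x = 2*1*-3.8524 = -7.7048, grad_y = 2*7*-3.3105 = -46.347
  x_1 = -3.8524 - 0.01*-7.7048 = -3.7754
  y_1 = -3.3105 - 0.01*-46.347 = -2.847
Step 2: grad_x = 2*1*-3.7754 = -7.5507, grad_y = 2*7*-2.847 = -39.8584
  x_2 = -3.7754 - 0.01*-7.5507 = -3.6998
  y_2 = -2.847 - 0.01*-39.8584 = -2.4484
f(-3.6998, -2.4484) = 1*(-3.6998)^2 + 7*(-2.4484)^2 = 55.6531


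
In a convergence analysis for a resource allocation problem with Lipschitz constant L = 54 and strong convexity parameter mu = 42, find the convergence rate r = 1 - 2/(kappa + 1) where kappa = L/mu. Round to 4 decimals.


Step 1: Compute the condition number.
kappa = L/mu = 54/42 = 1.2857
Step 2: Compute the convergence rate.
r = 1 - 2/(kappa + 1) = 1 - 2*mu/(L + mu) = (L - mu)/(L + mu) = 12/96 = 0.125


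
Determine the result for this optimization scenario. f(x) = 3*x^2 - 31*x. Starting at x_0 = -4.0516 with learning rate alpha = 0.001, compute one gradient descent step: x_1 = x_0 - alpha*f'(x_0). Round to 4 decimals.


We compute the gradient at x_0 and apply the update.
f'(x) = 6*x - 31
f'(-4.0516) = 6*-4.0516 - 31 = -55.3096
x_1 = -4.0516 - 0.001*-55.3096 = -3.9963


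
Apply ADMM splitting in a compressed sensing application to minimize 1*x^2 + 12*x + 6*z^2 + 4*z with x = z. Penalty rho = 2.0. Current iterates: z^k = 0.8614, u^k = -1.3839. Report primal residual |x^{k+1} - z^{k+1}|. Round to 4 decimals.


ADMM iteration with rho = 2.0, z^k = 0.8614, u^k = -1.3839
Step 1: x-update.
Minimize 1*x^2 + 12*x + (2.0/2)*(x - 0.8614 - 1.3839)^2
FOC: (2*1 + 2.0)*x = -12 + 2.0*(0.8614 + 1.3839)
x^{k+1} = -1.8774
Step 2: z-update.
Minimize 6*z^2 + 4*z + (2.0/2)*(-1.8774 - z - 1.3839)^2
FOC: (2*6 + 2.0)*z = -4 + 2.0*(-1.8774 - 1.3839)
z^{k+1} = -0.7516
Step 3: u-update.
u^{k+1} = -1.3839 - 1.8774 + 0.7516 = -2.5096
Step 4: Primal residual = |-1.8774 + 0.7516| = 1.1257


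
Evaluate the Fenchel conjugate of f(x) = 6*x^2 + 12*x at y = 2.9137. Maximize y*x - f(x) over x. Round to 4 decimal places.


f*(y) = sup_x {y*x - a*x^2 - b*x} = sup_x {(y-b)*x - a*x^2}
FOC: (y - b) - 2a*x = 0 => x* = (y - b)/(2a)
x* = (2.9137 - 12)/(2*6) = -0.7572
f*(2.9137) = (y-b)^2/(4a) = (2.9137 - 12)^2/(4*6)
= 82.5608/24 = 3.44


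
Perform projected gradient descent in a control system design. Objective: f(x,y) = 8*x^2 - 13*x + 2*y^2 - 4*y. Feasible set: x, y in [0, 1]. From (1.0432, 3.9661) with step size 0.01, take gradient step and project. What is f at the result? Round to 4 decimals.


Step 1: Compute gradient at (1.0432, 3.9661).
grad_x = 2*8*1.0432 - 13 = 3.6912
grad_y = 2*2*3.9661 - 4 = 11.8644
Step 2: Gradient step.
x_raw = 1.0432 - 0.01*3.6912 = 1.0063
y_raw = 3.9661 - 0.01*11.8644 = 3.8475
Step 3: Project onto [0, 1].
x_proj = clip(1.0063) = 1.0
y_proj = clip(3.8475) = 1.0
Step 4: Evaluate f.
f(1.0, 1.0) = -7.0


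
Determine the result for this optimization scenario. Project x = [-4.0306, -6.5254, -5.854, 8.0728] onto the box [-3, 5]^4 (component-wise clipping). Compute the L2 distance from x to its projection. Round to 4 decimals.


Project each component onto [-3, 5].
clip(-4.0306) = -3.0, clip(-6.5254) = -3.0, clip(-5.854) = -3.0, clip(8.0728) = 5.0
Projection = [-3.0, -3.0, -3.0, 5.0]
Squared diffs: [1.0621, 12.4284, 8.1453, 9.4421]
Distance = sqrt(31.0779) = 5.5748


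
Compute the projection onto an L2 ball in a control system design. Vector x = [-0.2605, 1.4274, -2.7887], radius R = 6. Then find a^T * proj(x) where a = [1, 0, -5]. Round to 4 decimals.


Step 1: Compute ||x|| (intermediates to 6 decimals).
||x|| = sqrt((-0.2605)^2 + 1.4274^2 + (-2.7887)^2) = 3.143593
Step 2: Project.
Since ||x|| <= R, proj = x (no scaling needed).
proj(x) = [-0.2605, 1.4274, -2.7887]
Step 3: Dot product.
a^T * proj(x) = 1*(-0.2605) + 0*1.4274 - 5*(-2.7887) = 13.683


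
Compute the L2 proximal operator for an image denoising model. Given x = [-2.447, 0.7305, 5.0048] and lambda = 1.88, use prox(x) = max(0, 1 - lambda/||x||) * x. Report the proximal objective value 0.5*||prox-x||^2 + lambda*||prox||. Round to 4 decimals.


Step 1: Compute ||x||.
||x|| = 5.6187
Step 2: Compute scaling factor.
scale = max(0, 1 - 1.88/5.6187) = 0.6654
Step 3: prox(x) = [-1.6282, 0.4861, 3.3302]
||prox(x)|| = 3.7387
Step 4: Proximal objective.
0.5*||prox-x||^2 = 1.7672
lambda*||prox|| = 7.0288
Total = 8.7959


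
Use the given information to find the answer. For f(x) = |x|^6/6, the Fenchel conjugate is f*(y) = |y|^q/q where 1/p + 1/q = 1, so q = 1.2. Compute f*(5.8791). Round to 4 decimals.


The conjugate exponent q satisfies 1/p + 1/q = 1.
p = 6, so q = 6/(6 - 1) = 1.2
|y|^q = 5.8791^1.2 = 8.3786
f*(5.8791) = 8.3786 / 1.2 = 6.9822


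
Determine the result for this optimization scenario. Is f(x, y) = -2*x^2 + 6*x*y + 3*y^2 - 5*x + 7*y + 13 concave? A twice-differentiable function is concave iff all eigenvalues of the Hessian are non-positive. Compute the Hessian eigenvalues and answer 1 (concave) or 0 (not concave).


The Hessian of f(x,y) = -2*x^2 + 6*x*y + 3*y^2 - 5*x + 7*y + 13 is:
H = [[-4, 6], [6, 6]]
Trace = -4 + 6 = 2
Determinant = -4*6 - (6)^2 = -60
Discriminant = (2)^2 - 4*-60 = 244.0
Eigenvalues: lambda_1 = -6.8102, lambda_2 = 8.8102
The function is not concave.

0


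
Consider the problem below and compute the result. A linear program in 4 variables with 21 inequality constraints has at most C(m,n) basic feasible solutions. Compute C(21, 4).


Each vertex corresponds to some choice of n active constraints out of m, so the number of vertices is at most C(m, n) = m! / (n!(m-n)!).
m = 21, n = 4
Numerator: 21 * 20 * 19 * 18
Denominator: 4! = 24
C(21, 4) = 5985


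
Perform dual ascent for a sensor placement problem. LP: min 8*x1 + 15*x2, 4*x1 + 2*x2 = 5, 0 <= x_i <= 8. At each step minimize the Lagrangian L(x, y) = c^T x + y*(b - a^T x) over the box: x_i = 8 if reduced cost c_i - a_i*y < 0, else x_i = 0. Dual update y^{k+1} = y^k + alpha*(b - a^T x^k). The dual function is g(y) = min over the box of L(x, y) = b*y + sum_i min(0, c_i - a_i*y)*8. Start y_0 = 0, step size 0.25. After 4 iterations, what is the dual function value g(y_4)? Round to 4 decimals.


Dual ascent for LP: min 8*x1 + 15*x2, 4*x1 + 2*x2 = 5, 0 <= x_i <= 8
Step 1: y^k = 0.0, reduced costs: (8.0, 15.0)
  x^k = (0.0, 0.0), subgradient = b - a^T x = 5.0
  y^{k+1} = 0.0 + 0.25*5.0 = 1.25
Step 2: y^k = 1.25, reduced costs: (3.0, 12.5)
  x^k = (0.0, 0.0), subgradient = b - a^T x = 5.0
  y^{k+1} = 1.25 + 0.25*5.0 = 2.5
Step 3: y^k = 2.5, reduced costs: (-2.0, 10.0)
  x^k = (8.0, 0.0), subgradient = b - a^T x = -27.0
  y^{k+1} = 2.5 + 0.25*-27.0 = -4.25
Step 4: y^k = -4.25, reduced costs: (25.0, 23.5)
  x^k = (0.0, 0.0), subgradient = b - a^T x = 5.0
  y^{k+1} = -4.25 + 0.25*5.0 = -3.0
Dual objective at y_4 = -3.0: reduced costs (20.0, 21.0), box minimizer x = (0.0, 0.0)
g(y_4) = b*y + (c1 - a1*y)*x1 + (c2 - a2*y)*x2 = 5*(-3.0) + 20.0*0.0 + 21.0*0.0 = -15.0 + 0.0 + 0.0 = -15.0
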